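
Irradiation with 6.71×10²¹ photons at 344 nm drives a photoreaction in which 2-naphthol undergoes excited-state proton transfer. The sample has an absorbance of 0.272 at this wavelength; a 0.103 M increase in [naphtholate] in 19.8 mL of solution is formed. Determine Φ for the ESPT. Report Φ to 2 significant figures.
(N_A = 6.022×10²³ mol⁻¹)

Product: (0.103 M)(0.0198 L) = 0.002039 mol.
Moles of photons: 6.71×10²¹ / 6.022×10²³ = 0.01114 mol.
Fraction absorbed: 1 − 10^(−0.272) = 0.4654.
Photons absorbed: 0.4654 × 0.01114 = 0.005185 mol.
Φ = 0.002039 mol / 0.005185 mol photons = 0.39.

Φ = 0.39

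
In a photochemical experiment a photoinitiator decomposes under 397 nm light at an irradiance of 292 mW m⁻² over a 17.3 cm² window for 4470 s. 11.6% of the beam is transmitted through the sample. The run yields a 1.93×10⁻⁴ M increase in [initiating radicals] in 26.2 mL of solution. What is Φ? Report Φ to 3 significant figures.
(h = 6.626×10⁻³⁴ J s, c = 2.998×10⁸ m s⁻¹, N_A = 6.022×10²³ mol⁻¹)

Φ = 0.763

Product: (1.93×10⁻⁴ M)(0.0262 L) = 5.057×10⁻⁶ mol.
Photon energy at 397 nm: hc/λ = (6.626×10⁻³⁴)(2.998×10⁸)/(397×10⁻⁹) = 5.004×10⁻¹⁹ J.
Energy delivered: (292 mW m⁻²)(17.3×10⁻⁴ m²)(4470 s) = 2.258 J.
Photons incident: 2.258 / 5.004×10⁻¹⁹ = 4.512×10¹⁸, i.e. 4.512×10¹⁸/6.022×10²³ = 7.493×10⁻⁶ mol.
Fraction absorbed: 1 − 11.6/100 = 0.8840.
Photons absorbed: 0.8840 × 7.493×10⁻⁶ = 6.624×10⁻⁶ mol.
Φ = 5.057×10⁻⁶ mol / 6.624×10⁻⁶ mol photons = 0.763.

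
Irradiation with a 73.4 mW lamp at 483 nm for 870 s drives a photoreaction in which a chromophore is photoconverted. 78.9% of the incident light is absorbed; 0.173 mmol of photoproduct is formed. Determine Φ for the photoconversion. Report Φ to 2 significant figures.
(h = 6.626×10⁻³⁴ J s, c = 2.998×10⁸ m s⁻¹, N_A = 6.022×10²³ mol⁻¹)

Φ = 0.85

Product: 0.173 mmol = 1.73×10⁻⁴ mol.
Photon energy at 483 nm: hc/λ = (6.626×10⁻³⁴)(2.998×10⁸)/(483×10⁻⁹) = 4.113×10⁻¹⁹ J.
Energy delivered: (73.4 mW)(870 s) = 63.86 J.
Photons incident: 63.86 / 4.113×10⁻¹⁹ = 1.553×10²⁰, i.e. 1.553×10²⁰/6.022×10²³ = 2.579×10⁻⁴ mol.
Photons absorbed: 0.789 × 2.579×10⁻⁴ = 2.035×10⁻⁴ mol.
Φ = 1.73×10⁻⁴ mol / 2.035×10⁻⁴ mol photons = 0.85.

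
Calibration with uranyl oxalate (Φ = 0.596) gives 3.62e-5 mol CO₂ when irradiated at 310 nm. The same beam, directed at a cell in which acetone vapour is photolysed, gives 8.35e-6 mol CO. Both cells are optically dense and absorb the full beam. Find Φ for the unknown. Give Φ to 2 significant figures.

Φ = 0.14

Photons absorbed by the actinometer: 3.62e-5 / 0.596 = 6.074e-5 mol.
Φ(unknown) = 8.35e-6 / 6.074e-5 = 0.14.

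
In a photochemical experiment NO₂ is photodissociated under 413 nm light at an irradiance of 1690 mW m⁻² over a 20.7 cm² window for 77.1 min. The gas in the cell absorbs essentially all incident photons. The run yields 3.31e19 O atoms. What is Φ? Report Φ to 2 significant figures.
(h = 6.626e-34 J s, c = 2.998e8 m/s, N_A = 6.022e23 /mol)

Product: 3.31e19 / 6.022e23 = 5.497e-5 mol.
Photon energy at 413 nm: hc/λ = (6.626e-34)(2.998e8)/(413e-9) = 4.810e-19 J.
Energy delivered: (1690 mW m⁻²)(20.7e-4 m²)(4626 s) = 16.18 J.
Photons incident: 16.18 / 4.810e-19 = 3.364e19, i.e. 3.364e19/6.022e23 = 5.586e-5 mol.
Φ = 5.497e-5 mol / 5.586e-5 mol photons = 0.98.

Φ = 0.98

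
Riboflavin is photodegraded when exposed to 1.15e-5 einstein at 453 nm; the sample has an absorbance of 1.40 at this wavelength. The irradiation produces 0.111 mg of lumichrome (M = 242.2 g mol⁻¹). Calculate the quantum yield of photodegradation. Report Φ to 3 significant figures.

Φ = 0.0415

Product: 0.111 mg / 242.2 g mol⁻¹ = 4.583e-7 mol.
Fraction absorbed: 1 − 10^(−1.40) = 0.9602.
Photons absorbed: 0.9602 × 1.15e-5 = 1.104e-5 mol.
Φ = 4.583e-7 mol / 1.104e-5 mol photons = 0.0415.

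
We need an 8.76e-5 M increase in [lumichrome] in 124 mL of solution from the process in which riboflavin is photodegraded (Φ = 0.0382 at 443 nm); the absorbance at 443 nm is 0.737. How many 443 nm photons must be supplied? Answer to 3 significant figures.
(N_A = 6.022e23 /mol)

Product: (8.76e-5 M)(0.124 L) = 1.086e-5 mol.
Photons that must be absorbed: 1.086e-5 / 0.0382 = 2.843e-4 mol.
Fraction absorbed: 1 − 10^(−0.737) = 0.8168.
Incident photons needed: 2.843e-4 / 0.8168 = 3.481e-4 mol.
Photon count: 3.481e-4 × 6.022e23 = 2.10e20.

2.10e20 photons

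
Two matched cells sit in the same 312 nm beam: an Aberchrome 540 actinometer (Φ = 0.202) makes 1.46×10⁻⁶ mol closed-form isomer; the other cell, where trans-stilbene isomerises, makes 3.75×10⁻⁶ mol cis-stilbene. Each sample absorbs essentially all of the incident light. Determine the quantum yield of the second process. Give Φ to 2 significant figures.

Φ = 0.52

Photons absorbed by the actinometer: 1.46×10⁻⁶ / 0.202 = 7.228×10⁻⁶ mol.
Φ(unknown) = 3.75×10⁻⁶ / 7.228×10⁻⁶ = 0.52.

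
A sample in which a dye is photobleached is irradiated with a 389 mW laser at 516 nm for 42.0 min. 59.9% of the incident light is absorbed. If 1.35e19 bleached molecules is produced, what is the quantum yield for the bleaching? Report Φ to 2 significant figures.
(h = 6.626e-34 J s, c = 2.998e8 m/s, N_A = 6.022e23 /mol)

Product: 1.35e19 / 6.022e23 = 2.242e-5 mol.
Photon energy at 516 nm: hc/λ = (6.626e-34)(2.998e8)/(516e-9) = 3.850e-19 J.
Energy delivered: (389 mW)(2520 s) = 980.3 J.
Photons incident: 980.3 / 3.850e-19 = 2.546e21, i.e. 2.546e21/6.022e23 = 0.004228 mol.
Photons absorbed: 0.599 × 0.004228 = 0.002533 mol.
Φ = 2.242e-5 mol / 0.002533 mol photons = 0.0089.

Φ = 0.0089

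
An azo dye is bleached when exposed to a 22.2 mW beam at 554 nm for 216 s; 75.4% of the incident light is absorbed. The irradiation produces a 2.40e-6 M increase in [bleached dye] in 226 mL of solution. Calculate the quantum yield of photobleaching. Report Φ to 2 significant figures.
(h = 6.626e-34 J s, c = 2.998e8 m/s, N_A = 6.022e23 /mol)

Φ = 0.032

Product: (2.40e-6 M)(0.226 L) = 5.424e-7 mol.
Photon energy at 554 nm: hc/λ = (6.626e-34)(2.998e8)/(554e-9) = 3.586e-19 J.
Energy delivered: (22.2 mW)(216 s) = 4.795 J.
Photons incident: 4.795 / 3.586e-19 = 1.337e19, i.e. 1.337e19/6.022e23 = 2.220e-5 mol.
Photons absorbed: 0.754 × 2.220e-5 = 1.674e-5 mol.
Φ = 5.424e-7 mol / 1.674e-5 mol photons = 0.032.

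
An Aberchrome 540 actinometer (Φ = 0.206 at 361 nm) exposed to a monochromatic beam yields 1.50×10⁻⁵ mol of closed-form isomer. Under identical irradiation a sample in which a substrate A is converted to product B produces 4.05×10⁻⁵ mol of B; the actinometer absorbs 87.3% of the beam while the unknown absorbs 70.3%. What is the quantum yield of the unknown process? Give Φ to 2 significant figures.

Φ = 0.69

Photons absorbed by the actinometer: 1.50×10⁻⁵ / 0.206 = 7.282×10⁻⁵ mol.
Incident flux: 7.282×10⁻⁵ / 0.873 = 8.341×10⁻⁵ einstein.
Absorbed by unknown: 0.703 × 8.341×10⁻⁵ = 5.864×10⁻⁵ mol.
Φ(unknown) = 4.05×10⁻⁵ / 5.864×10⁻⁵ = 0.69.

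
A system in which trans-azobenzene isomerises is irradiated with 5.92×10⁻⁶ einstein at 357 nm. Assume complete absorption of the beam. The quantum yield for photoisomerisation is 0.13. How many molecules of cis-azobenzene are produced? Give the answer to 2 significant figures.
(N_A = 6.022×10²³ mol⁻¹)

Product: Φ × n_abs = 0.13 × 5.92×10⁻⁶ = 7.696×10⁻⁷ mol.
As a count: 7.696×10⁻⁷ × 6.022×10²³ = 4.6×10¹⁷.

4.6×10¹⁷ molecules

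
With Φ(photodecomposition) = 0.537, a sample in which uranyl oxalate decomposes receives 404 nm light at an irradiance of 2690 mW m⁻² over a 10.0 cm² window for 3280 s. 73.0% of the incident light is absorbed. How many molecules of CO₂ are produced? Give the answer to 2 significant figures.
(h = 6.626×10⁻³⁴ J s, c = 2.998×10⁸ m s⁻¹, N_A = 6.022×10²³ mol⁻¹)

Photon energy at 404 nm: hc/λ = (6.626×10⁻³⁴)(2.998×10⁸)/(404×10⁻⁹) = 4.917×10⁻¹⁹ J.
Energy delivered: (2690 mW m⁻²)(10.0×10⁻⁴ m²)(3280 s) = 8.823 J.
Photons incident: 8.823 / 4.917×10⁻¹⁹ = 1.794×10¹⁹, i.e. 1.794×10¹⁹/6.022×10²³ = 2.979×10⁻⁵ mol.
Photons absorbed: 0.730 × 2.979×10⁻⁵ = 2.175×10⁻⁵ mol.
Product: Φ × n_abs = 0.537 × 2.175×10⁻⁵ = 1.168×10⁻⁵ mol.
As a count: 1.168×10⁻⁵ × 6.022×10²³ = 7.0×10¹⁸.

7.0×10¹⁸ molecules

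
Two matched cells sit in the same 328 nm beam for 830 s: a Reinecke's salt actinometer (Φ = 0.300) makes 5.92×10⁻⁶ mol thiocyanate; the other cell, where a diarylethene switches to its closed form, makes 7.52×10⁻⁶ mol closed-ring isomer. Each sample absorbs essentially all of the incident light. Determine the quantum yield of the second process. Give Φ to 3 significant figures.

Photons absorbed by the actinometer: 5.92×10⁻⁶ / 0.300 = 1.973×10⁻⁵ mol.
Φ(unknown) = 7.52×10⁻⁶ / 1.973×10⁻⁵ = 0.381.

Φ = 0.381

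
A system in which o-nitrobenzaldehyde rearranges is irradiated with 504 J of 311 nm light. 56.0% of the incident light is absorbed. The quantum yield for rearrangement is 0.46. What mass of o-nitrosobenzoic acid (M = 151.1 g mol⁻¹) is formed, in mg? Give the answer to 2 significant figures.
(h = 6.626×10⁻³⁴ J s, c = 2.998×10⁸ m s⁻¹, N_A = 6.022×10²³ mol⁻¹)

Photon energy at 311 nm: hc/λ = (6.626×10⁻³⁴)(2.998×10⁸)/(311×10⁻⁹) = 6.387×10⁻¹⁹ J.
Photons incident: 504 / 6.387×10⁻¹⁹ = 7.891×10²⁰, i.e. 7.891×10²⁰/6.022×10²³ = 0.001310 mol.
Photons absorbed: 0.560 × 0.001310 = 7.336×10⁻⁴ mol.
Product: Φ × n_abs = 0.46 × 7.336×10⁻⁴ = 3.375×10⁻⁴ mol.
Mass: 3.375×10⁻⁴ × 151.1 = 0.05100 g = 51 mg.

51 mg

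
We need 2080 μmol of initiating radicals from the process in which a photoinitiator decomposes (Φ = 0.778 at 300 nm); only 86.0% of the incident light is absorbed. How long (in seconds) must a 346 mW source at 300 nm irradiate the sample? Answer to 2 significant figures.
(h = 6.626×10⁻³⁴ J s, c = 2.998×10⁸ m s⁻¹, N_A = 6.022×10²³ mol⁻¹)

t ≈ 3600 s

Product: 2080 μmol = 0.00208 mol.
Photons that must be absorbed: 0.00208 / 0.778 = 0.002674 mol.
Incident photons needed: 0.002674 / 0.860 = 0.003109 mol.
Photon energy: hc/λ = 6.622×10⁻¹⁹ J; per mole, 3.988×10⁵ J mol⁻¹.
Energy required: 0.003109 × 3.988×10⁵ = 1240 J.
Time: 1240 J / 0.346 W = 3600 s.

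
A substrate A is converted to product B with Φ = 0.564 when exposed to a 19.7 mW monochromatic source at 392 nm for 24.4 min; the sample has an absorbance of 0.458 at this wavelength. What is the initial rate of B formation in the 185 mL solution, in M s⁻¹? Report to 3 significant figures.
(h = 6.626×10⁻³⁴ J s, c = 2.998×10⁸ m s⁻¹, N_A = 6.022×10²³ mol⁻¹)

Photon energy at 392 nm: hc/λ = (6.626×10⁻³⁴)(2.998×10⁸)/(392×10⁻⁹) = 5.068×10⁻¹⁹ J.
Energy delivered: (19.7 mW)(1464 s) = 28.84 J.
Photons incident: 28.84 / 5.068×10⁻¹⁹ = 5.691×10¹⁹, i.e. 5.691×10¹⁹/6.022×10²³ = 9.450×10⁻⁵ mol.
Fraction absorbed: 1 − 10^(−0.458) = 0.6517.
Photons absorbed: 0.6517 × 9.450×10⁻⁵ = 6.159×10⁻⁵ mol.
Product formed: 0.564 × 6.159×10⁻⁵ = 3.474×10⁻⁵ mol.
Rate: 3.474×10⁻⁵ mol / (1464 s × 0.185 L) = 1.28×10⁻⁷ M s⁻¹.

1.28×10⁻⁷ M s⁻¹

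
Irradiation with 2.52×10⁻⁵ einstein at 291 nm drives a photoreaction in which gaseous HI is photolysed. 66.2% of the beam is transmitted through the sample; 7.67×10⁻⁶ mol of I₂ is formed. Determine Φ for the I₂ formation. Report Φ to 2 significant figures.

Φ = 0.90

Fraction absorbed: 1 − 66.2/100 = 0.3380.
Photons absorbed: 0.3380 × 2.52×10⁻⁵ = 8.518×10⁻⁶ mol.
Φ = 7.67×10⁻⁶ mol / 8.518×10⁻⁶ mol photons = 0.90.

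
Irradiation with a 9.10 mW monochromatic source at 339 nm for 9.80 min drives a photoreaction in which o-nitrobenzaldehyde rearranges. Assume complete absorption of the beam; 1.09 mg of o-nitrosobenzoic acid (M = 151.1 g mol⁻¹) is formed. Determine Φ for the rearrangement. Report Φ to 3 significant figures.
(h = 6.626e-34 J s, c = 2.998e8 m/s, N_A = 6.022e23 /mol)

Product: 1.09 mg / 151.1 g mol⁻¹ = 7.214e-6 mol.
Photon energy at 339 nm: hc/λ = (6.626e-34)(2.998e8)/(339e-9) = 5.860e-19 J.
Energy delivered: (9.10 mW)(588 s) = 5.351 J.
Photons incident: 5.351 / 5.860e-19 = 9.131e18, i.e. 9.131e18/6.022e23 = 1.516e-5 mol.
Φ = 7.214e-6 mol / 1.516e-5 mol photons = 0.476.

Φ = 0.476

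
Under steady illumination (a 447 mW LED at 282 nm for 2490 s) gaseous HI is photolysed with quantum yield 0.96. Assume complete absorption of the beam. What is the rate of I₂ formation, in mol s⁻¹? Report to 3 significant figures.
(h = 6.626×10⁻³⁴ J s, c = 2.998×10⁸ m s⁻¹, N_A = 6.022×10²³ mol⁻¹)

1.01×10⁻⁶ mol s⁻¹

Photon energy at 282 nm: hc/λ = (6.626×10⁻³⁴)(2.998×10⁸)/(282×10⁻⁹) = 7.044×10⁻¹⁹ J.
Energy delivered: (447 mW)(2490 s) = 1113 J.
Photons incident: 1113 / 7.044×10⁻¹⁹ = 1.580×10²¹, i.e. 1.580×10²¹/6.022×10²³ = 0.002624 mol.
Product formed: 0.96 × 0.002624 = 0.002519 mol.
Rate: 0.002519 / 2490 s = 1.01×10⁻⁶ mol s⁻¹.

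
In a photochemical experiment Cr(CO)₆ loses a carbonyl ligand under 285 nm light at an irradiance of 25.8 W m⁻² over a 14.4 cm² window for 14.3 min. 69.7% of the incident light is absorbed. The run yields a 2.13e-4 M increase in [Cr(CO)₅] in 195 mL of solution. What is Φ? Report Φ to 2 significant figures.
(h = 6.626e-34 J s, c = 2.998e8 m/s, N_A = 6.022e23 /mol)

Φ = 0.78

Product: (2.13e-4 M)(0.195 L) = 4.154e-5 mol.
Photon energy at 285 nm: hc/λ = (6.626e-34)(2.998e8)/(285e-9) = 6.970e-19 J.
Energy delivered: (25.8 W m⁻²)(14.4e-4 m²)(858 s) = 31.88 J.
Photons incident: 31.88 / 6.970e-19 = 4.574e19, i.e. 4.574e19/6.022e23 = 7.595e-5 mol.
Photons absorbed: 0.697 × 7.595e-5 = 5.294e-5 mol.
Φ = 4.154e-5 mol / 5.294e-5 mol photons = 0.78.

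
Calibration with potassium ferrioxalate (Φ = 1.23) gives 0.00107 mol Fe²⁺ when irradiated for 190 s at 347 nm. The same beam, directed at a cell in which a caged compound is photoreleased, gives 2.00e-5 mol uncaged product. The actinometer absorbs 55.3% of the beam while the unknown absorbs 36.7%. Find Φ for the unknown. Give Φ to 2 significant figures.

Photons absorbed by the actinometer: 0.00107 / 1.23 = 8.699e-4 mol.
Incident flux: 8.699e-4 / 0.553 = 0.001573 einstein.
Absorbed by unknown: 0.367 × 0.001573 = 5.773e-4 mol.
Φ(unknown) = 2.00e-5 / 5.773e-4 = 0.035.

Φ = 0.035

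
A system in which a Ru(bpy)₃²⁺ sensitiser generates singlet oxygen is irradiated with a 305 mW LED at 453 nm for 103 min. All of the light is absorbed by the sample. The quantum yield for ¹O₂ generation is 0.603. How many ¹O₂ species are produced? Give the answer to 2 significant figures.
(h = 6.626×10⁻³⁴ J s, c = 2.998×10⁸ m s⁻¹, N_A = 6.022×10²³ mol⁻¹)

Photon energy at 453 nm: hc/λ = (6.626×10⁻³⁴)(2.998×10⁸)/(453×10⁻⁹) = 4.385×10⁻¹⁹ J.
Energy delivered: (305 mW)(6180 s) = 1885 J.
Photons incident: 1885 / 4.385×10⁻¹⁹ = 4.299×10²¹, i.e. 4.299×10²¹/6.022×10²³ = 0.007139 mol.
Product: Φ × n_abs = 0.603 × 0.007139 = 0.004305 mol.
As a count: 0.004305 × 6.022×10²³ = 2.6×10²¹.

2.6×10²¹ species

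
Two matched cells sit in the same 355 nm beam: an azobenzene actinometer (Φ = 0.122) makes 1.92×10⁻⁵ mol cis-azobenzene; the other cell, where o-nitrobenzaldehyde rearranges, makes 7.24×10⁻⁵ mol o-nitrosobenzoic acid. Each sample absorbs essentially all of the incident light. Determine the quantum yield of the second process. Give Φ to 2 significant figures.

Photons absorbed by the actinometer: 1.92×10⁻⁵ / 0.122 = 1.574×10⁻⁴ mol.
Φ(unknown) = 7.24×10⁻⁵ / 1.574×10⁻⁴ = 0.46.

Φ = 0.46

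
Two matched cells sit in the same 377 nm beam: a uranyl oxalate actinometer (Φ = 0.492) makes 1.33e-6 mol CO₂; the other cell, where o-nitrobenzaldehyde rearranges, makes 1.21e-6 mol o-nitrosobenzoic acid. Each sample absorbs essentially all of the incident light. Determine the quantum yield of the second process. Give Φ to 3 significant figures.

Photons absorbed by the actinometer: 1.33e-6 / 0.492 = 2.703e-6 mol.
Φ(unknown) = 1.21e-6 / 2.703e-6 = 0.448.

Φ = 0.448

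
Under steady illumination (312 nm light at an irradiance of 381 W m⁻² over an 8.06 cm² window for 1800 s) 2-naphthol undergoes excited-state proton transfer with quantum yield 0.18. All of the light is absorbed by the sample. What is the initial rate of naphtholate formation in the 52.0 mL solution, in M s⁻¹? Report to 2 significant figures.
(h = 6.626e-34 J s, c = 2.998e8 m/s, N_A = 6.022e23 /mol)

Photon energy at 312 nm: hc/λ = (6.626e-34)(2.998e8)/(312e-9) = 6.367e-19 J.
Energy delivered: (381 W m⁻²)(8.06e-4 m²)(1800 s) = 552.8 J.
Photons incident: 552.8 / 6.367e-19 = 8.682e20, i.e. 8.682e20/6.022e23 = 0.001442 mol.
Product formed: 0.18 × 0.001442 = 2.596e-4 mol.
Rate: 2.596e-4 mol / (1800 s × 0.052 L) = 2.8e-6 M s⁻¹.

2.8e-6 M s⁻¹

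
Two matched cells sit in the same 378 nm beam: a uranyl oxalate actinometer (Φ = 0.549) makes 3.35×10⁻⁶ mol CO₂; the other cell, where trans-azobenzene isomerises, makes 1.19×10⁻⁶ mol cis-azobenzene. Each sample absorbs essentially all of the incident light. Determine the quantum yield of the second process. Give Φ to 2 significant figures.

Φ = 0.20

Photons absorbed by the actinometer: 3.35×10⁻⁶ / 0.549 = 6.102×10⁻⁶ mol.
Φ(unknown) = 1.19×10⁻⁶ / 6.102×10⁻⁶ = 0.20.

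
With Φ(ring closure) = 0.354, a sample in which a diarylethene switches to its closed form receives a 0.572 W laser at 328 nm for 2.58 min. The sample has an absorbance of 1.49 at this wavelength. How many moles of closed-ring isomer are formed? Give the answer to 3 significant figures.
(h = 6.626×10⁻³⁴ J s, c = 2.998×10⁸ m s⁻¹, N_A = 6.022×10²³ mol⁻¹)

8.32×10⁻⁵ mol

Photon energy at 328 nm: hc/λ = (6.626×10⁻³⁴)(2.998×10⁸)/(328×10⁻⁹) = 6.056×10⁻¹⁹ J.
Energy delivered: (0.572 W)(154.8 s) = 88.55 J.
Photons incident: 88.55 / 6.056×10⁻¹⁹ = 1.462×10²⁰, i.e. 1.462×10²⁰/6.022×10²³ = 2.428×10⁻⁴ mol.
Fraction absorbed: 1 − 10^(−1.49) = 0.9676.
Photons absorbed: 0.9676 × 2.428×10⁻⁴ = 2.349×10⁻⁴ mol.
Product: Φ × n_abs = 0.354 × 2.349×10⁻⁴ = 8.315×10⁻⁵ mol.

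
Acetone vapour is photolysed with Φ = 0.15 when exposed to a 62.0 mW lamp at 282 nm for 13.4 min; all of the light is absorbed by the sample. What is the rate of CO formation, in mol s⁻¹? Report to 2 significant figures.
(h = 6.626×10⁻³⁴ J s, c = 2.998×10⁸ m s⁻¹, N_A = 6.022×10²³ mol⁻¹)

Photon energy at 282 nm: hc/λ = (6.626×10⁻³⁴)(2.998×10⁸)/(282×10⁻⁹) = 7.044×10⁻¹⁹ J.
Energy delivered: (62.0 mW)(804 s) = 49.85 J.
Photons incident: 49.85 / 7.044×10⁻¹⁹ = 7.077×10¹⁹, i.e. 7.077×10¹⁹/6.022×10²³ = 1.175×10⁻⁴ mol.
Product formed: 0.15 × 1.175×10⁻⁴ = 1.762×10⁻⁵ mol.
Rate: 1.762×10⁻⁵ / 804 s = 2.2×10⁻⁸ mol s⁻¹.

2.2×10⁻⁸ mol s⁻¹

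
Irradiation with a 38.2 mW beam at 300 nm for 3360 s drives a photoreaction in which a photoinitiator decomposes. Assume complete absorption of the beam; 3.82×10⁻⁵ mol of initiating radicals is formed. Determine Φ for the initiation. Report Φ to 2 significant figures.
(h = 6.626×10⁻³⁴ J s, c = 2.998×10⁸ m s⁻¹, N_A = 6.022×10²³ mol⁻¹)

Φ = 0.12

Photon energy at 300 nm: hc/λ = (6.626×10⁻³⁴)(2.998×10⁸)/(300×10⁻⁹) = 6.622×10⁻¹⁹ J.
Energy delivered: (38.2 mW)(3360 s) = 128.4 J.
Photons incident: 128.4 / 6.622×10⁻¹⁹ = 1.939×10²⁰, i.e. 1.939×10²⁰/6.022×10²³ = 3.220×10⁻⁴ mol.
Φ = 3.82×10⁻⁵ mol / 3.220×10⁻⁴ mol photons = 0.12.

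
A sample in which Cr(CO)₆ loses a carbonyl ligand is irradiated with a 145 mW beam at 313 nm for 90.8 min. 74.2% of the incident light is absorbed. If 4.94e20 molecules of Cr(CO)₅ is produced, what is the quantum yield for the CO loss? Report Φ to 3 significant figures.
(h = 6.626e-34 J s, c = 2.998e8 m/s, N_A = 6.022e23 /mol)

Φ = 0.535

Product: 4.94e20 / 6.022e23 = 8.203e-4 mol.
Photon energy at 313 nm: hc/λ = (6.626e-34)(2.998e8)/(313e-9) = 6.347e-19 J.
Energy delivered: (145 mW)(5448 s) = 790.0 J.
Photons incident: 790.0 / 6.347e-19 = 1.245e21, i.e. 1.245e21/6.022e23 = 0.002067 mol.
Photons absorbed: 0.742 × 0.002067 = 0.001534 mol.
Φ = 8.203e-4 mol / 0.001534 mol photons = 0.535.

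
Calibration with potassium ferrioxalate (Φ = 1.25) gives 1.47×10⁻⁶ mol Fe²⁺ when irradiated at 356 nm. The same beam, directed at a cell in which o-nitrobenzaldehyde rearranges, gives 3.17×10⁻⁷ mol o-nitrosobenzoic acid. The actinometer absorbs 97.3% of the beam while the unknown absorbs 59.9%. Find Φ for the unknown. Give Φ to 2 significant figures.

Photons absorbed by the actinometer: 1.47×10⁻⁶ / 1.25 = 1.176×10⁻⁶ mol.
Incident flux: 1.176×10⁻⁶ / 0.973 = 1.209×10⁻⁶ einstein.
Absorbed by unknown: 0.599 × 1.209×10⁻⁶ = 7.242×10⁻⁷ mol.
Φ(unknown) = 3.17×10⁻⁷ / 7.242×10⁻⁷ = 0.44.

Φ = 0.44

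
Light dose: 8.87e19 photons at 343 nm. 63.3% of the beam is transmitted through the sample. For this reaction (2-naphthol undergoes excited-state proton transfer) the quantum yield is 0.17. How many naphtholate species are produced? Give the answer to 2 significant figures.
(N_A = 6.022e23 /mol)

Moles of photons: 8.87e19 / 6.022e23 = 1.473e-4 mol.
Fraction absorbed: 1 − 63.3/100 = 0.3670.
Photons absorbed: 0.3670 × 1.473e-4 = 5.406e-5 mol.
Product: Φ × n_abs = 0.17 × 5.406e-5 = 9.190e-6 mol.
As a count: 9.190e-6 × 6.022e23 = 5.5e18.

5.5e18 species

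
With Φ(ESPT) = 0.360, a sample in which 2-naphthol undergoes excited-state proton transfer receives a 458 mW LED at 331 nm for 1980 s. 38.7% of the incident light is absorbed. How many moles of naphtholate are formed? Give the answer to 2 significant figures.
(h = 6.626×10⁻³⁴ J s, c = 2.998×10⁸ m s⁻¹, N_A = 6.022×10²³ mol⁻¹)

3.5×10⁻⁴ mol

Photon energy at 331 nm: hc/λ = (6.626×10⁻³⁴)(2.998×10⁸)/(331×10⁻⁹) = 6.001×10⁻¹⁹ J.
Energy delivered: (458 mW)(1980 s) = 906.8 J.
Photons incident: 906.8 / 6.001×10⁻¹⁹ = 1.511×10²¹, i.e. 1.511×10²¹/6.022×10²³ = 0.002509 mol.
Photons absorbed: 0.387 × 0.002509 = 9.710×10⁻⁴ mol.
Product: Φ × n_abs = 0.360 × 9.710×10⁻⁴ = 3.496×10⁻⁴ mol.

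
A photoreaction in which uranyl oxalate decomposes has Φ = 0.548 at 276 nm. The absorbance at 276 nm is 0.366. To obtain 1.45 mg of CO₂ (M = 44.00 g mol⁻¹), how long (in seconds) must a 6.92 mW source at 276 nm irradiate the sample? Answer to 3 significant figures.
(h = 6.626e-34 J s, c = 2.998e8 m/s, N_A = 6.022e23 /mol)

t ≈ 6610 s

Product: 1.45 mg / 44.00 g mol⁻¹ = 3.295e-5 mol.
Photons that must be absorbed: 3.295e-5 / 0.548 = 6.013e-5 mol.
Fraction absorbed: 1 − 10^(−0.366) = 0.5695.
Incident photons needed: 6.013e-5 / 0.5695 = 1.056e-4 mol.
Photon energy: hc/λ = 7.197e-19 J; per mole, 4.334e5 J mol⁻¹.
Energy required: 1.056e-4 × 4.334e5 = 45.77 J.
Time: 45.77 J / 0.00692 W = 6610 s.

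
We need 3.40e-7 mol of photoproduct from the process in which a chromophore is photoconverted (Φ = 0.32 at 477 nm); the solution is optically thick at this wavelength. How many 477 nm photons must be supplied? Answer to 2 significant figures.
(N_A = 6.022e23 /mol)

6.4e17 photons

Photons that must be absorbed: 3.40e-7 / 0.32 = 1.063e-6 mol.
Photon count: 1.063e-6 × 6.022e23 = 6.4e17.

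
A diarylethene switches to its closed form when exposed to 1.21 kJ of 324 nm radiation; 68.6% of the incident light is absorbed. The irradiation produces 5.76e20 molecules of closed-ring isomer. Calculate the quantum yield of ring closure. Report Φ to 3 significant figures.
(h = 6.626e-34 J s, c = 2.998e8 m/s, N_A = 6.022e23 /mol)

Product: 5.76e20 / 6.022e23 = 9.565e-4 mol.
Photon energy at 324 nm: hc/λ = (6.626e-34)(2.998e8)/(324e-9) = 6.131e-19 J.
Incident energy: 1.21 kJ = 1210 J.
Photons incident: 1210 / 6.131e-19 = 1.974e21, i.e. 1.974e21/6.022e23 = 0.003278 mol.
Photons absorbed: 0.686 × 0.003278 = 0.002249 mol.
Φ = 9.565e-4 mol / 0.002249 mol photons = 0.425.

Φ = 0.425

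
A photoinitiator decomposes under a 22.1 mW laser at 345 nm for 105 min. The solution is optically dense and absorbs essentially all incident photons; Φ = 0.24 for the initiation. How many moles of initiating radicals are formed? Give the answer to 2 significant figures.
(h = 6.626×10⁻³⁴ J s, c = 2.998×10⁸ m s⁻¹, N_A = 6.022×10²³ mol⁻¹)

9.6×10⁻⁵ mol

Photon energy at 345 nm: hc/λ = (6.626×10⁻³⁴)(2.998×10⁸)/(345×10⁻⁹) = 5.758×10⁻¹⁹ J.
Energy delivered: (22.1 mW)(6300 s) = 139.2 J.
Photons incident: 139.2 / 5.758×10⁻¹⁹ = 2.418×10²⁰, i.e. 2.418×10²⁰/6.022×10²³ = 4.015×10⁻⁴ mol.
Product: Φ × n_abs = 0.24 × 4.015×10⁻⁴ = 9.636×10⁻⁵ mol.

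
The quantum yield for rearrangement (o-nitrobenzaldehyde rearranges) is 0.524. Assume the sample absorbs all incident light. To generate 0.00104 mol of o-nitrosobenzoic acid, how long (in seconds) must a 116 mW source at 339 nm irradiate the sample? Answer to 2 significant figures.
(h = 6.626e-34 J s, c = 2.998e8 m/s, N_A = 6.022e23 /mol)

Photons that must be absorbed: 0.00104 / 0.524 = 0.001985 mol.
Photon energy: hc/λ = 5.860e-19 J; per mole, 3.529e5 J mol⁻¹.
Energy required: 0.001985 × 3.529e5 = 700.5 J.
Time: 700.5 J / 0.116 W = 6000 s.

t ≈ 6000 s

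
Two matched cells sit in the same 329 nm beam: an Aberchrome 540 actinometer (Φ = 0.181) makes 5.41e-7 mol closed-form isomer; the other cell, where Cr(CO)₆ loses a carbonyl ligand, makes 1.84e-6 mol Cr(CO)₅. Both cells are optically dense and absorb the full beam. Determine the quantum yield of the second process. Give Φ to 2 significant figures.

Photons absorbed by the actinometer: 5.41e-7 / 0.181 = 2.989e-6 mol.
Φ(unknown) = 1.84e-6 / 2.989e-6 = 0.62.

Φ = 0.62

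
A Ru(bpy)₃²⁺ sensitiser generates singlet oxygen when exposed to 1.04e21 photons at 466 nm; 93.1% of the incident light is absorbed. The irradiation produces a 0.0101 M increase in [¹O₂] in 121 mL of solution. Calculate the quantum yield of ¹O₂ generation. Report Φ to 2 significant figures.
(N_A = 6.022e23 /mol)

Φ = 0.76

Product: (0.0101 M)(0.121 L) = 0.001222 mol.
Moles of photons: 1.04e21 / 6.022e23 = 0.001727 mol.
Photons absorbed: 0.931 × 0.001727 = 0.001608 mol.
Φ = 0.001222 mol / 0.001608 mol photons = 0.76.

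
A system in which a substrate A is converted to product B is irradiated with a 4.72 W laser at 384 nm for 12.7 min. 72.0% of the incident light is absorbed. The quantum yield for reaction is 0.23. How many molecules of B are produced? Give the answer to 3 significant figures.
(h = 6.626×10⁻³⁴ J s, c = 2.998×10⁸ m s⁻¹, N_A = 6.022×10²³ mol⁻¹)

1.15×10²¹ molecules

Photon energy at 384 nm: hc/λ = (6.626×10⁻³⁴)(2.998×10⁸)/(384×10⁻⁹) = 5.173×10⁻¹⁹ J.
Energy delivered: (4.72 W)(762 s) = 3597 J.
Photons incident: 3597 / 5.173×10⁻¹⁹ = 6.953×10²¹, i.e. 6.953×10²¹/6.022×10²³ = 0.01155 mol.
Photons absorbed: 0.720 × 0.01155 = 0.008316 mol.
Product: Φ × n_abs = 0.23 × 0.008316 = 0.001913 mol.
As a count: 0.001913 × 6.022×10²³ = 1.15×10²¹.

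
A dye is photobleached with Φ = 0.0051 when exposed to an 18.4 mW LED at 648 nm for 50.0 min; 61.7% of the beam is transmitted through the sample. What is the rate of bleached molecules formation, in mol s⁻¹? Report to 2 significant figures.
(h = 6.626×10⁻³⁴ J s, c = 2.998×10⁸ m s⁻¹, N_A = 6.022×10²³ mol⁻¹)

Photon energy at 648 nm: hc/λ = (6.626×10⁻³⁴)(2.998×10⁸)/(648×10⁻⁹) = 3.066×10⁻¹⁹ J.
Energy delivered: (18.4 mW)(3000 s) = 55.20 J.
Photons incident: 55.20 / 3.066×10⁻¹⁹ = 1.800×10²⁰, i.e. 1.800×10²⁰/6.022×10²³ = 2.989×10⁻⁴ mol.
Fraction absorbed: 1 − 61.7/100 = 0.3830.
Photons absorbed: 0.3830 × 2.989×10⁻⁴ = 1.145×10⁻⁴ mol.
Product formed: 0.0051 × 1.145×10⁻⁴ = 5.840×10⁻⁷ mol.
Rate: 5.840×10⁻⁷ / 3000 s = 1.9×10⁻¹⁰ mol s⁻¹.

1.9×10⁻¹⁰ mol s⁻¹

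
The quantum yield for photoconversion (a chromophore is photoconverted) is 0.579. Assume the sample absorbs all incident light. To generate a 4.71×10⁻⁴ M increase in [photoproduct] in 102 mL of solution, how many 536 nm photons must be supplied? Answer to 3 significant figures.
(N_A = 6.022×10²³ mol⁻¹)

5.00×10¹⁹ photons

Product: (4.71×10⁻⁴ M)(0.102 L) = 4.804×10⁻⁵ mol.
Photons that must be absorbed: 4.804×10⁻⁵ / 0.579 = 8.297×10⁻⁵ mol.
Photon count: 8.297×10⁻⁵ × 6.022×10²³ = 5.00×10¹⁹.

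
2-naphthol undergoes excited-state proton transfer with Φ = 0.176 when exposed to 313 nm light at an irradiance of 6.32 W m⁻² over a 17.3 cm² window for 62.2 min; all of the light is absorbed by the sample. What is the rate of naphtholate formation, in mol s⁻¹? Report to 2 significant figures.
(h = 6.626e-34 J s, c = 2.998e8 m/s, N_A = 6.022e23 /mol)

Photon energy at 313 nm: hc/λ = (6.626e-34)(2.998e8)/(313e-9) = 6.347e-19 J.
Energy delivered: (6.32 W m⁻²)(17.3e-4 m²)(3732 s) = 40.80 J.
Photons incident: 40.80 / 6.347e-19 = 6.428e19, i.e. 6.428e19/6.022e23 = 1.067e-4 mol.
Product formed: 0.176 × 1.067e-4 = 1.878e-5 mol.
Rate: 1.878e-5 / 3732 s = 5.0e-9 mol s⁻¹.

5.0e-9 mol s⁻¹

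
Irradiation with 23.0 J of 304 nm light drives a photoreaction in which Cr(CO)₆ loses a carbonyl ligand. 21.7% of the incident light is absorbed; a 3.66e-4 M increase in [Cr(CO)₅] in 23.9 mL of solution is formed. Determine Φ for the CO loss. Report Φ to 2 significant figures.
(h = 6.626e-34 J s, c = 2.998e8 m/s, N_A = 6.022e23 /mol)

Product: (3.66e-4 M)(0.0239 L) = 8.747e-6 mol.
Photon energy at 304 nm: hc/λ = (6.626e-34)(2.998e8)/(304e-9) = 6.534e-19 J.
Photons incident: 23.0 / 6.534e-19 = 3.520e19, i.e. 3.520e19/6.022e23 = 5.845e-5 mol.
Photons absorbed: 0.217 × 5.845e-5 = 1.268e-5 mol.
Φ = 8.747e-6 mol / 1.268e-5 mol photons = 0.69.

Φ = 0.69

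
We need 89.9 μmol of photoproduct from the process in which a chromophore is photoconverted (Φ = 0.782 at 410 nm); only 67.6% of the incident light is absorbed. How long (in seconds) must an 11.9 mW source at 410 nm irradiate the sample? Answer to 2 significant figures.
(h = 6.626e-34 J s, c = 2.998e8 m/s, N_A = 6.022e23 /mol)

t ≈ 4200 s

Product: 89.9 μmol = 8.99e-5 mol.
Photons that must be absorbed: 8.99e-5 / 0.782 = 1.150e-4 mol.
Incident photons needed: 1.150e-4 / 0.676 = 1.701e-4 mol.
Photon energy: hc/λ = 4.845e-19 J; per mole, 2.918e5 J mol⁻¹.
Energy required: 1.701e-4 × 2.918e5 = 49.64 J.
Time: 49.64 J / 0.0119 W = 4200 s.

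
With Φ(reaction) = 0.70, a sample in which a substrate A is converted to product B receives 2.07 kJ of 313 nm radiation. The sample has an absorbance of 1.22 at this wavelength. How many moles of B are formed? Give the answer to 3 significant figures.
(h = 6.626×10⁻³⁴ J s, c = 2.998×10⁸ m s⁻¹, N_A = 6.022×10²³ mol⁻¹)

0.00356 mol

Photon energy at 313 nm: hc/λ = (6.626×10⁻³⁴)(2.998×10⁸)/(313×10⁻⁹) = 6.347×10⁻¹⁹ J.
Incident energy: 2.07 kJ = 2070 J.
Photons incident: 2070 / 6.347×10⁻¹⁹ = 3.261×10²¹, i.e. 3.261×10²¹/6.022×10²³ = 0.005415 mol.
Fraction absorbed: 1 − 10^(−1.22) = 0.9397.
Photons absorbed: 0.9397 × 0.005415 = 0.005088 mol.
Product: Φ × n_abs = 0.70 × 0.005088 = 0.003562 mol.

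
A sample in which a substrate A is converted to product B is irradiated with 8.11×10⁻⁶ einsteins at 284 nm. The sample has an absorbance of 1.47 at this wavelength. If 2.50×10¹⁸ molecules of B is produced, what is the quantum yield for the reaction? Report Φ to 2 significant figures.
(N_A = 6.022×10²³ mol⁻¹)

Product: 2.50×10¹⁸ / 6.022×10²³ = 4.151×10⁻⁶ mol.
Fraction absorbed: 1 − 10^(−1.47) = 0.9661.
Photons absorbed: 0.9661 × 8.11×10⁻⁶ = 7.835×10⁻⁶ mol.
Φ = 4.151×10⁻⁶ mol / 7.835×10⁻⁶ mol photons = 0.53.

Φ = 0.53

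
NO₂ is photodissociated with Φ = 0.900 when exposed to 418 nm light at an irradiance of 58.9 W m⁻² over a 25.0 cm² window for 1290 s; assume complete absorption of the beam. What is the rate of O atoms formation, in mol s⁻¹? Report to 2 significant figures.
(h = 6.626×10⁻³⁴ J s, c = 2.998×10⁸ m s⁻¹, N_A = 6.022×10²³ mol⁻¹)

Photon energy at 418 nm: hc/λ = (6.626×10⁻³⁴)(2.998×10⁸)/(418×10⁻⁹) = 4.752×10⁻¹⁹ J.
Energy delivered: (58.9 W m⁻²)(25.0×10⁻⁴ m²)(1290 s) = 190.0 J.
Photons incident: 190.0 / 4.752×10⁻¹⁹ = 3.998×10²⁰, i.e. 3.998×10²⁰/6.022×10²³ = 6.639×10⁻⁴ mol.
Product formed: 0.900 × 6.639×10⁻⁴ = 5.975×10⁻⁴ mol.
Rate: 5.975×10⁻⁴ / 1290 s = 4.6×10⁻⁷ mol s⁻¹.

4.6×10⁻⁷ mol s⁻¹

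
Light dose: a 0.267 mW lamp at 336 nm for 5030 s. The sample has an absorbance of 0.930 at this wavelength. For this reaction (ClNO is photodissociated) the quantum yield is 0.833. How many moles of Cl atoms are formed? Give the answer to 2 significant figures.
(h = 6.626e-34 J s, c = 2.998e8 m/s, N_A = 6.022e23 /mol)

2.8e-6 mol

Photon energy at 336 nm: hc/λ = (6.626e-34)(2.998e8)/(336e-9) = 5.912e-19 J.
Energy delivered: (0.267 mW)(5030 s) = 1.343 J.
Photons incident: 1.343 / 5.912e-19 = 2.272e18, i.e. 2.272e18/6.022e23 = 3.773e-6 mol.
Fraction absorbed: 1 − 10^(−0.930) = 0.8825.
Photons absorbed: 0.8825 × 3.773e-6 = 3.330e-6 mol.
Product: Φ × n_abs = 0.833 × 3.330e-6 = 2.774e-6 mol.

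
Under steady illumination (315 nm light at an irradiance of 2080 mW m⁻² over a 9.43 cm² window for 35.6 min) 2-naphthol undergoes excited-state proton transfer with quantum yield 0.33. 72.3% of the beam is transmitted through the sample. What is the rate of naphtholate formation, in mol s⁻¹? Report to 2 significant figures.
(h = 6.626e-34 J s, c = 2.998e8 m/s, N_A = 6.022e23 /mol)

4.7e-10 mol s⁻¹

Photon energy at 315 nm: hc/λ = (6.626e-34)(2.998e8)/(315e-9) = 6.306e-19 J.
Energy delivered: (2080 mW m⁻²)(9.43e-4 m²)(2136 s) = 4.190 J.
Photons incident: 4.190 / 6.306e-19 = 6.644e18, i.e. 6.644e18/6.022e23 = 1.103e-5 mol.
Fraction absorbed: 1 − 72.3/100 = 0.2770.
Photons absorbed: 0.2770 × 1.103e-5 = 3.055e-6 mol.
Product formed: 0.33 × 3.055e-6 = 1.008e-6 mol.
Rate: 1.008e-6 / 2136 s = 4.7e-10 mol s⁻¹.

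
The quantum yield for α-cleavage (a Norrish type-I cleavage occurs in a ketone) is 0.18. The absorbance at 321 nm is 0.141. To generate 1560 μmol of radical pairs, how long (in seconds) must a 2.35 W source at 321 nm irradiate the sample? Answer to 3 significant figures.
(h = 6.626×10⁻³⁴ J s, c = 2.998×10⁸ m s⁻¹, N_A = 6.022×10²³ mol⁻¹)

t ≈ 4960 s

Product: 1560 μmol = 0.00156 mol.
Photons that must be absorbed: 0.00156 / 0.18 = 0.008667 mol.
Fraction absorbed: 1 − 10^(−0.141) = 0.2772.
Incident photons needed: 0.008667 / 0.2772 = 0.03127 mol.
Photon energy: hc/λ = 6.188×10⁻¹⁹ J; per mole, 3.726×10⁵ J mol⁻¹.
Energy required: 0.03127 × 3.726×10⁵ = 1.165×10⁴ J.
Time: 1.165×10⁴ J / 2.35 W = 4960 s.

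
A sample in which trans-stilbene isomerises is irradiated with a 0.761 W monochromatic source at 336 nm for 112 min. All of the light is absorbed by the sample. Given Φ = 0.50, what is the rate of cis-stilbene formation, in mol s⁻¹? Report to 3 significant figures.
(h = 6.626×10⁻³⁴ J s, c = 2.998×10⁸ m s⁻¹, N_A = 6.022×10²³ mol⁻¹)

Photon energy at 336 nm: hc/λ = (6.626×10⁻³⁴)(2.998×10⁸)/(336×10⁻⁹) = 5.912×10⁻¹⁹ J.
Energy delivered: (0.761 W)(6720 s) = 5114 J.
Photons incident: 5114 / 5.912×10⁻¹⁹ = 8.650×10²¹, i.e. 8.650×10²¹/6.022×10²³ = 0.01436 mol.
Product formed: 0.50 × 0.01436 = 0.007180 mol.
Rate: 0.007180 / 6720 s = 1.07×10⁻⁶ mol s⁻¹.

1.07×10⁻⁶ mol s⁻¹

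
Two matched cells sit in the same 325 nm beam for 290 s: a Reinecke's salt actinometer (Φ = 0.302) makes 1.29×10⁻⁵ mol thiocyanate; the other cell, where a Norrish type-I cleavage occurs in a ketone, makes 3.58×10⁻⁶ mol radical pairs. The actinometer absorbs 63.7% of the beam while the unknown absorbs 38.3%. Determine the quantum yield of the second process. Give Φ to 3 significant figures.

Photons absorbed by the actinometer: 1.29×10⁻⁵ / 0.302 = 4.272×10⁻⁵ mol.
Incident flux: 4.272×10⁻⁵ / 0.637 = 6.706×10⁻⁵ einstein.
Absorbed by unknown: 0.383 × 6.706×10⁻⁵ = 2.568×10⁻⁵ mol.
Φ(unknown) = 3.58×10⁻⁶ / 2.568×10⁻⁵ = 0.139.

Φ = 0.139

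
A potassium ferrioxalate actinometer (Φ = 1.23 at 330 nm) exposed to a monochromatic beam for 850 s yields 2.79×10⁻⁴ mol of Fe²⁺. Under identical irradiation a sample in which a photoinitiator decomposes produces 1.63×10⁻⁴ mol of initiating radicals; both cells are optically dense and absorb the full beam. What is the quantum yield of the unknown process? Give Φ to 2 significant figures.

Φ = 0.72

Photons absorbed by the actinometer: 2.79×10⁻⁴ / 1.23 = 2.268×10⁻⁴ mol.
Φ(unknown) = 1.63×10⁻⁴ / 2.268×10⁻⁴ = 0.72.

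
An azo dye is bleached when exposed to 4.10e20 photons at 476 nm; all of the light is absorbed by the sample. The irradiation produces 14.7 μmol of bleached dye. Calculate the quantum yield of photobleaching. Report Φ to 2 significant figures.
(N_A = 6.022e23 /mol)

Φ = 0.022

Product: 14.7 μmol = 1.47e-5 mol.
Moles of photons: 4.10e20 / 6.022e23 = 6.808e-4 mol.
Φ = 1.47e-5 mol / 6.808e-4 mol photons = 0.022.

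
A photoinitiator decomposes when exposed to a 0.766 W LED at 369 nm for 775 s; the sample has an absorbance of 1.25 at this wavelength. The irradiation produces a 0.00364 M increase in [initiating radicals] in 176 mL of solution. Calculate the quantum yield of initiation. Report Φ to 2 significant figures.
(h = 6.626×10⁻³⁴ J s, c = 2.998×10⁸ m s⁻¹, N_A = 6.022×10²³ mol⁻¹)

Φ = 0.37

Product: (0.00364 M)(0.176 L) = 6.406×10⁻⁴ mol.
Photon energy at 369 nm: hc/λ = (6.626×10⁻³⁴)(2.998×10⁸)/(369×10⁻⁹) = 5.383×10⁻¹⁹ J.
Energy delivered: (0.766 W)(775 s) = 593.7 J.
Photons incident: 593.7 / 5.383×10⁻¹⁹ = 1.103×10²¹, i.e. 1.103×10²¹/6.022×10²³ = 0.001832 mol.
Fraction absorbed: 1 − 10^(−1.25) = 0.9438.
Photons absorbed: 0.9438 × 0.001832 = 0.001729 mol.
Φ = 6.406×10⁻⁴ mol / 0.001729 mol photons = 0.37.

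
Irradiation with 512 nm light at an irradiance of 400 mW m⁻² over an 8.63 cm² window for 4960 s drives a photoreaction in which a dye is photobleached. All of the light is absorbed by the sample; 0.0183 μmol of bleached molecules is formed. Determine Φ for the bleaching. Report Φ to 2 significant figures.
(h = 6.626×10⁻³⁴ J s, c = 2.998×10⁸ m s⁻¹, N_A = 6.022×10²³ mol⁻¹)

Product: 0.0183 μmol = 1.83×10⁻⁸ mol.
Photon energy at 512 nm: hc/λ = (6.626×10⁻³⁴)(2.998×10⁸)/(512×10⁻⁹) = 3.880×10⁻¹⁹ J.
Energy delivered: (400 mW m⁻²)(8.63×10⁻⁴ m²)(4960 s) = 1.712 J.
Photons incident: 1.712 / 3.880×10⁻¹⁹ = 4.412×10¹⁸, i.e. 4.412×10¹⁸/6.022×10²³ = 7.326×10⁻⁶ mol.
Φ = 1.83×10⁻⁸ mol / 7.326×10⁻⁶ mol photons = 0.0025.

Φ = 0.0025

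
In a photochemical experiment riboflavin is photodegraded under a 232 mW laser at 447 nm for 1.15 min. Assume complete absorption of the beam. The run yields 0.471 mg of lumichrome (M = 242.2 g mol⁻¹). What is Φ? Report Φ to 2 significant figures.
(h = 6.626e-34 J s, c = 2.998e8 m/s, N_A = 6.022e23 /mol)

Product: 0.471 mg / 242.2 g mol⁻¹ = 1.945e-6 mol.
Photon energy at 447 nm: hc/λ = (6.626e-34)(2.998e8)/(447e-9) = 4.444e-19 J.
Energy delivered: (232 mW)(69 s) = 16.01 J.
Photons incident: 16.01 / 4.444e-19 = 3.603e19, i.e. 3.603e19/6.022e23 = 5.983e-5 mol.
Φ = 1.945e-6 mol / 5.983e-5 mol photons = 0.033.

Φ = 0.033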